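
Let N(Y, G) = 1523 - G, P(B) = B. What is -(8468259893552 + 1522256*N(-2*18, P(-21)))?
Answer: -8470610256816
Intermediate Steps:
-(8468259893552 + 1522256*N(-2*18, P(-21))) = -(8470578289440 + 31967376) = -1522256/(1/((1523 + 21) + 5562967)) = -1522256/(1/(1544 + 5562967)) = -1522256/(1/5564511) = -1522256/1/5564511 = -1522256*5564511 = -8470610256816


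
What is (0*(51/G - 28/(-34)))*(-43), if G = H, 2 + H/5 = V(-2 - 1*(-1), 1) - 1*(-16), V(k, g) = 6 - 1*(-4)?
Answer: 0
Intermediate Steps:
V(k, g) = 10 (V(k, g) = 6 + 4 = 10)
H = 120 (H = -10 + 5*(10 - 1*(-16)) = -10 + 5*(10 + 16) = -10 + 5*26 = -10 + 130 = 120)
G = 120
(0*(51/G - 28/(-34)))*(-43) = (0*(51/120 - 28/(-34)))*(-43) = (0*(51*(1/120) - 28*(-1/34)))*(-43) = (0*(17/40 + 14/17))*(-43) = (0*(849/680))*(-43) = 0*(-43) = 0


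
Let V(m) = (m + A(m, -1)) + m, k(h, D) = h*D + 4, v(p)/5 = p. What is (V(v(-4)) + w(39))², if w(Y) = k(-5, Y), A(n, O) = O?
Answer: 53824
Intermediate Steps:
v(p) = 5*p
k(h, D) = 4 + D*h (k(h, D) = D*h + 4 = 4 + D*h)
V(m) = -1 + 2*m (V(m) = (m - 1) + m = (-1 + m) + m = -1 + 2*m)
w(Y) = 4 - 5*Y (w(Y) = 4 + Y*(-5) = 4 - 5*Y)
(V(v(-4)) + w(39))² = ((-1 + 2*(5*(-4))) + (4 - 5*39))² = ((-1 + 2*(-20)) + (4 - 195))² = ((-1 - 40) - 191)² = (-41 - 191)² = (-232)² = 53824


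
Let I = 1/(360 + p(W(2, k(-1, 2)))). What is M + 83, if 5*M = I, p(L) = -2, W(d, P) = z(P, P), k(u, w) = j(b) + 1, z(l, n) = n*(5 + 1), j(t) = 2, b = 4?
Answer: 148571/1790 ≈ 83.001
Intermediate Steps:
z(l, n) = 6*n (z(l, n) = n*6 = 6*n)
k(u, w) = 3 (k(u, w) = 2 + 1 = 3)
W(d, P) = 6*P
I = 1/358 (I = 1/(360 - 2) = 1/358 ≈ 0.0027933)
M = 1/1790 (M = (1/5)*(1/358) = 1/1790 ≈ 0.00055866)
M + 83 = 1/1790 + 83 = 148571/1790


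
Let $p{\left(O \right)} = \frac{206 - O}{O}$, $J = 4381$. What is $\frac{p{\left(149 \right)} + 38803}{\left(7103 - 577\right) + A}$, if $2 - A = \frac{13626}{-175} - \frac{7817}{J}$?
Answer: $\frac{4432687914200}{754821764269} \approx 5.8725$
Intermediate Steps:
$A = \frac{62596831}{766675}$ ($A = 2 - \left(\frac{13626}{-175} - \frac{7817}{4381}\right) = 2 - \left(13626 \left(- \frac{1}{175}\right) - \frac{7817}{4381}\right) = 2 - \left(- \frac{13626}{175} - \frac{7817}{4381}\right) = 2 - - \frac{61063481}{766675} = 2 + \frac{61063481}{766675} = \frac{62596831}{766675} \approx 81.647$)
$p{\left(O \right)} = \frac{206 - O}{O}$
$\frac{p{\left(149 \right)} + 38803}{\left(7103 - 577\right) + A} = \frac{\frac{206 - 149}{149} + 38803}{\left(7103 - 577\right) + \frac{62596831}{766675}} = \frac{\frac{1}{149} \cdot 57 + 38803}{6526 + \frac{62596831}{766675}} = \frac{\frac{57}{149} + 38803}{\frac{5065917881}{766675}} = \frac{5781704}{149} \cdot \frac{766675}{5065917881} = \frac{4432687914200}{754821764269}$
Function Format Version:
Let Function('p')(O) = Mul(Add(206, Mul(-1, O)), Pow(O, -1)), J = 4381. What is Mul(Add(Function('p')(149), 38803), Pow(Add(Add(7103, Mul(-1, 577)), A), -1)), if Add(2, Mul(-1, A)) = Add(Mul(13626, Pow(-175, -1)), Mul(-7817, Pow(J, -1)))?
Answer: Rational(4432687914200, 754821764269) ≈ 5.8725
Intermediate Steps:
A = Rational(62596831, 766675) (A = Add(2, Mul(-1, Add(Mul(13626, Pow(-175, -1)), Mul(-7817, Pow(4381, -1))))) = Add(2, Mul(-1, Add(Mul(13626, Rational(-1, 175)), Mul(-7817, Rational(1, 4381))))) = Add(2, Mul(-1, Add(Rational(-13626, 175), Rational(-7817, 4381)))) = Add(2, Mul(-1, Rational(-61063481, 766675))) = Add(2, Rational(61063481, 766675)) = Rational(62596831, 766675) ≈ 81.647)
Function('p')(O) = Mul(Pow(O, -1), Add(206, Mul(-1, O)))
Mul(Add(Function('p')(149), 38803), Pow(Add(Add(7103, Mul(-1, 577)), A), -1)) = Mul(Add(Mul(Pow(149, -1), Add(206, Mul(-1, 149))), 38803), Pow(Add(Add(7103, Mul(-1, 577)), Rational(62596831, 766675)), -1)) = Mul(Add(Mul(Rational(1, 149), Add(206, -149)), 38803), Pow(Add(Add(7103, -577), Rational(62596831, 766675)), -1)) = Mul(Add(Mul(Rational(1, 149), 57), 38803), Pow(Add(6526, Rational(62596831, 766675)), -1)) = Mul(Add(Rational(57, 149), 38803), Pow(Rational(5065917881, 766675), -1)) = Mul(Rational(5781704, 149), Rational(766675, 5065917881)) = Rational(4432687914200, 754821764269)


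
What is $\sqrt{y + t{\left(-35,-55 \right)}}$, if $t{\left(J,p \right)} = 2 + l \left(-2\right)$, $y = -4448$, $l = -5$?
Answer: $2 i \sqrt{1109} \approx 66.603 i$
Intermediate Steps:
$t{\left(J,p \right)} = 12$ ($t{\left(J,p \right)} = 2 - -10 = 2 + 10 = 12$)
$\sqrt{y + t{\left(-35,-55 \right)}} = \sqrt{-4448 + 12} = \sqrt{-4436} = 2 i \sqrt{1109}$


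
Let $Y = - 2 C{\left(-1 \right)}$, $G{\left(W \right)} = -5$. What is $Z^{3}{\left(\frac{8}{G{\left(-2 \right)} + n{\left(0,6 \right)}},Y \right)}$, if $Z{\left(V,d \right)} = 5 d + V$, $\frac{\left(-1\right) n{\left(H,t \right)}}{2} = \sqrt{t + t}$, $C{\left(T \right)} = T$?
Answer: $\frac{22171320}{12167} - \frac{7096704 \sqrt{3}}{12167} \approx 811.99$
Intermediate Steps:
$n{\left(H,t \right)} = - 2 \sqrt{2} \sqrt{t}$ ($n{\left(H,t \right)} = - 2 \sqrt{t + t} = - 2 \sqrt{2 t} = - 2 \sqrt{2} \sqrt{t}$)
$Y = 2$ ($Y = \left(-2\right) \left(-1\right) = 2$)
$Z{\left(V,d \right)} = V + 5 d$
$Z^{3}{\left(\frac{8}{G{\left(-2 \right)} + n{\left(0,6 \right)}},Y \right)} = \left(\frac{8}{-5 - 2 \sqrt{2} \sqrt{6}} + 5 \cdot 2\right)^{3} = \left(\frac{8}{-5 - 4 \sqrt{3}} + 10\right)^{3} = \left(10 + \frac{8}{-5 - 4 \sqrt{3}}\right)^{3}$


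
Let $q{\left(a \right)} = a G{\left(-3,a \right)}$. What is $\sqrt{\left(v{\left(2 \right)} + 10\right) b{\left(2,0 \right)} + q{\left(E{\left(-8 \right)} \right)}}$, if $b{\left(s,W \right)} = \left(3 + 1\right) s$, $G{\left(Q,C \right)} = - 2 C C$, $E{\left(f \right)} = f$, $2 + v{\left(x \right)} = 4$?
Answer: $4 \sqrt{70} \approx 33.466$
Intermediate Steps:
$v{\left(x \right)} = 2$ ($v{\left(x \right)} = -2 + 4 = 2$)
$G{\left(Q,C \right)} = - 2 C^{2}$
$b{\left(s,W \right)} = 4 s$
$q{\left(a \right)} = - 2 a^{3}$ ($q{\left(a \right)} = a \left(- 2 a^{2}\right) = - 2 a^{3}$)
$\sqrt{\left(v{\left(2 \right)} + 10\right) b{\left(2,0 \right)} + q{\left(E{\left(-8 \right)} \right)}} = \sqrt{\left(2 + 10\right) 4 \cdot 2 - 2 \left(-8\right)^{3}} = \sqrt{12 \cdot 8 - -1024} = \sqrt{96 + 1024} = \sqrt{1120} = 4 \sqrt{70}$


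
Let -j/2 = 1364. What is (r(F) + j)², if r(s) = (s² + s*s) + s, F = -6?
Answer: 7086244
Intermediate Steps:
j = -2728 (j = -2*1364 = -2728)
r(s) = s + 2*s² (r(s) = (s² + s²) + s = 2*s² + s = s + 2*s²)
(r(F) + j)² = (-6*(1 + 2*(-6)) - 2728)² = (-6*(1 - 12) - 2728)² = (-6*(-11) - 2728)² = (66 - 2728)² = (-2662)² = 7086244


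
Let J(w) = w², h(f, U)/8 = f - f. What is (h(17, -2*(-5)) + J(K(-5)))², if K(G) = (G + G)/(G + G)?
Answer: 1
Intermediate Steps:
K(G) = 1 (K(G) = (2*G)/((2*G)) = (2*G)*(1/(2*G)) = 1)
h(f, U) = 0 (h(f, U) = 8*(f - f) = 8*0 = 0)
(h(17, -2*(-5)) + J(K(-5)))² = (0 + 1²)² = (0 + 1)² = 1² = 1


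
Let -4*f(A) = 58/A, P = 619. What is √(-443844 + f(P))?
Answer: I*√680254879438/1238 ≈ 666.22*I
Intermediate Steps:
f(A) = -29/(2*A)
√(-443844 + f(P)) = √(-443844 - 29/2/619) = √(-443844 - 29/2*1/619) = √(-443844 - 29/1238) = √(-549478901/1238) = I*√680254879438/1238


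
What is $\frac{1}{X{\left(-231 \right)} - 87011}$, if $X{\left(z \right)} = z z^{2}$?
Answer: $- \frac{1}{12413402} \approx -8.0558 \cdot 10^{-8}$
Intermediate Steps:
$X{\left(z \right)} = z^{3}$
$\frac{1}{X{\left(-231 \right)} - 87011} = \frac{1}{\left(-231\right)^{3} - 87011} = \frac{1}{-12326391 - 87011} = \frac{1}{-12413402} = - \frac{1}{12413402}$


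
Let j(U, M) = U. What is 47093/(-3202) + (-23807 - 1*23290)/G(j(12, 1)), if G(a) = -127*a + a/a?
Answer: 79081955/4876646 ≈ 16.216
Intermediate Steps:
G(a) = 1 - 127*a (G(a) = -127*a + 1 = 1 - 127*a)
47093/(-3202) + (-23807 - 1*23290)/G(j(12, 1)) = 47093/(-3202) + (-23807 - 1*23290)/(1 - 127*12) = 47093*(-1/3202) + (-23807 - 23290)/(1 - 1524) = -47093/3202 - 47097/(-1523) = -47093/3202 - 47097*(-1/1523) = -47093/3202 + 47097/1523 = 79081955/4876646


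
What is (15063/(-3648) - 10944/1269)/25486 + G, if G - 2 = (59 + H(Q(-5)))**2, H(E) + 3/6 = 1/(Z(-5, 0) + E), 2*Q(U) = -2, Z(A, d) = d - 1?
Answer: 14708500968839/4369727616 ≈ 3366.0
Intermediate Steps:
Z(A, d) = -1 + d
Q(U) = -1 (Q(U) = (1/2)*(-2) = -1)
H(E) = -1/2 + 1/(-1 + E) (H(E) = -1/2 + 1/((-1 + 0) + E) = -1/2 + 1/(-1 + E))
G = 3366 (G = 2 + (59 + (3 - 1*(-1))/(2*(-1 - 1)))**2 = 2 + (59 + (1/2)*(3 + 1)/(-2))**2 = 2 + (59 + (1/2)*(-1/2)*4)**2 = 2 + (59 - 1)**2 = 2 + 58**2 = 2 + 3364 = 3366)
(15063/(-3648) - 10944/1269)/25486 + G = (15063/(-3648) - 10944/1269)/25486 + 3366 = (15063*(-1/3648) - 10944*1/1269)*(1/25486) + 3366 = (-5021/1216 - 1216/141)*(1/25486) + 3366 = -2186617/171456*1/25486 + 3366 = -2186617/4369727616 + 3366 = 14708500968839/4369727616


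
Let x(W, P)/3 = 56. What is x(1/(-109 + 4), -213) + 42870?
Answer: 43038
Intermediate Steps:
x(W, P) = 168 (x(W, P) = 3*56 = 168)
x(1/(-109 + 4), -213) + 42870 = 168 + 42870 = 43038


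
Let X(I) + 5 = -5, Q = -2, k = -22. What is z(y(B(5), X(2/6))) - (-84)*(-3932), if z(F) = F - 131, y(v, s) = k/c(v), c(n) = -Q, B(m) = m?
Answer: -330430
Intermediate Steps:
c(n) = 2 (c(n) = -1*(-2) = 2)
X(I) = -10 (X(I) = -5 - 5 = -10)
y(v, s) = -11 (y(v, s) = -22/2 = -22*1/2 = -11)
z(F) = -131 + F
z(y(B(5), X(2/6))) - (-84)*(-3932) = (-131 - 11) - (-84)*(-3932) = -142 - 1*330288 = -142 - 330288 = -330430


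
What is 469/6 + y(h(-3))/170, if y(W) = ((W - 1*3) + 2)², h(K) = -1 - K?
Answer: 19934/255 ≈ 78.173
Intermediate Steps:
y(W) = (-1 + W)² (y(W) = ((W - 3) + 2)² = ((-3 + W) + 2)² = (-1 + W)²)
469/6 + y(h(-3))/170 = 469/6 + (-1 + (-1 - 1*(-3)))²/170 = 469*(⅙) + (-1 + (-1 + 3))²*(1/170) = 469/6 + (-1 + 2)²*(1/170) = 469/6 + 1²*(1/170) = 469/6 + 1*(1/170) = 469/6 + 1/170 = 19934/255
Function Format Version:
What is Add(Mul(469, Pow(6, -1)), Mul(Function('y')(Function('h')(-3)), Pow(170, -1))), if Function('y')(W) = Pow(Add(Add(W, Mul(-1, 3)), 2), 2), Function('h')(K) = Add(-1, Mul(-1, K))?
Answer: Rational(19934, 255) ≈ 78.173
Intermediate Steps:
Function('y')(W) = Pow(Add(-1, W), 2) (Function('y')(W) = Pow(Add(Add(W, -3), 2), 2) = Pow(Add(Add(-3, W), 2), 2) = Pow(Add(-1, W), 2))
Add(Mul(469, Pow(6, -1)), Mul(Function('y')(Function('h')(-3)), Pow(170, -1))) = Add(Mul(469, Pow(6, -1)), Mul(Pow(Add(-1, Add(-1, Mul(-1, -3))), 2), Pow(170, -1))) = Add(Mul(469, Rational(1, 6)), Mul(Pow(Add(-1, Add(-1, 3)), 2), Rational(1, 170))) = Add(Rational(469, 6), Mul(Pow(Add(-1, 2), 2), Rational(1, 170))) = Add(Rational(469, 6), Mul(Pow(1, 2), Rational(1, 170))) = Add(Rational(469, 6), Mul(1, Rational(1, 170))) = Add(Rational(469, 6), Rational(1, 170)) = Rational(19934, 255)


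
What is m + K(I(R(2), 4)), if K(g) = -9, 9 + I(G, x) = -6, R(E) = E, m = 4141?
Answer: 4132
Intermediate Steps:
I(G, x) = -15 (I(G, x) = -9 - 6 = -15)
m + K(I(R(2), 4)) = 4141 - 9 = 4132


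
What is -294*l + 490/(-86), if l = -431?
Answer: 5448457/43 ≈ 1.2671e+5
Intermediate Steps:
-294*l + 490/(-86) = -294*(-431) + 490/(-86) = 126714 + 490*(-1/86) = 126714 - 245/43 = 5448457/43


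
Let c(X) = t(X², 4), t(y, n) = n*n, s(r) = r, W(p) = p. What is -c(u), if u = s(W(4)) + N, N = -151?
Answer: -16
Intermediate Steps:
t(y, n) = n²
u = -147 (u = 4 - 151 = -147)
c(X) = 16 (c(X) = 4² = 16)
-c(u) = -1*16 = -16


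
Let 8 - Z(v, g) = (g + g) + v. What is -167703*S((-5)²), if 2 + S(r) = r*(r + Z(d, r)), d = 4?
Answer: 88379481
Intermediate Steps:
Z(v, g) = 8 - v - 2*g (Z(v, g) = 8 - ((g + g) + v) = 8 - (2*g + v) = 8 - (v + 2*g) = 8 + (-v - 2*g) = 8 - v - 2*g)
S(r) = -2 + r*(4 - r) (S(r) = -2 + r*(r + (8 - 1*4 - 2*r)) = -2 + r*(r + (8 - 4 - 2*r)) = -2 + r*(r + (4 - 2*r)) = -2 + r*(4 - r))
-167703*S((-5)²) = -167703*(-2 - ((-5)²)² + 4*(-5)²) = -167703*(-2 - 1*25² + 4*25) = -167703*(-2 - 1*625 + 100) = -167703*(-2 - 625 + 100) = -167703*(-527) = 88379481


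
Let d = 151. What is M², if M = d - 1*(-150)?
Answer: 90601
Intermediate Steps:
M = 301 (M = 151 - 1*(-150) = 151 + 150 = 301)
M² = 301² = 90601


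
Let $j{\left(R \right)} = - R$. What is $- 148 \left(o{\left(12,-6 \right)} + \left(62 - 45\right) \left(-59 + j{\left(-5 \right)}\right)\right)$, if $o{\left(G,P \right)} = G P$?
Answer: $146520$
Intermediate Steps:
$- 148 \left(o{\left(12,-6 \right)} + \left(62 - 45\right) \left(-59 + j{\left(-5 \right)}\right)\right) = - 148 \left(12 \left(-6\right) + \left(62 - 45\right) \left(-59 - -5\right)\right) = - 148 \left(-72 + 17 \left(-59 + 5\right)\right) = - 148 \left(-72 + 17 \left(-54\right)\right) = - 148 \left(-72 - 918\right) = \left(-148\right) \left(-990\right) = 146520$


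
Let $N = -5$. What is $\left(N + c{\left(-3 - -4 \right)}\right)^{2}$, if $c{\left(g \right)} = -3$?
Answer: $64$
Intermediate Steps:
$\left(N + c{\left(-3 - -4 \right)}\right)^{2} = \left(-5 - 3\right)^{2} = \left(-8\right)^{2} = 64$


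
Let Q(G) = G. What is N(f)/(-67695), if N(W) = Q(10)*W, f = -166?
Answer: 332/13539 ≈ 0.024522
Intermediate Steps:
N(W) = 10*W
N(f)/(-67695) = (10*(-166))/(-67695) = -1660*(-1/67695) = 332/13539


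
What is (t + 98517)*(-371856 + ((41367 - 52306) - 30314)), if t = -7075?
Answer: -37775513178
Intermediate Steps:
(t + 98517)*(-371856 + ((41367 - 52306) - 30314)) = (-7075 + 98517)*(-371856 + ((41367 - 52306) - 30314)) = 91442*(-371856 + (-10939 - 30314)) = 91442*(-371856 - 41253) = 91442*(-413109) = -37775513178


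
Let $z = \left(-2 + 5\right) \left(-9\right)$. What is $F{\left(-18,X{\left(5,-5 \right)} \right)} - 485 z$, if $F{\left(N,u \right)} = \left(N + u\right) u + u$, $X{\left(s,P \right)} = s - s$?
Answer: $13095$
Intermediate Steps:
$X{\left(s,P \right)} = 0$
$F{\left(N,u \right)} = u + u \left(N + u\right)$ ($F{\left(N,u \right)} = u \left(N + u\right) + u = u + u \left(N + u\right)$)
$z = -27$ ($z = 3 \left(-9\right) = -27$)
$F{\left(-18,X{\left(5,-5 \right)} \right)} - 485 z = 0 \left(1 - 18 + 0\right) - -13095 = 0 \left(-17\right) + 13095 = 0 + 13095 = 13095$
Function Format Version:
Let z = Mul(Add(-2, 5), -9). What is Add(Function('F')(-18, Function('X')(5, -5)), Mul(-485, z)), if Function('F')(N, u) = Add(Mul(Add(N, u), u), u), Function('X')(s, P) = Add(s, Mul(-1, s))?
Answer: 13095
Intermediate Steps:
Function('X')(s, P) = 0
Function('F')(N, u) = Add(u, Mul(u, Add(N, u))) (Function('F')(N, u) = Add(Mul(u, Add(N, u)), u) = Add(u, Mul(u, Add(N, u))))
z = -27 (z = Mul(3, -9) = -27)
Add(Function('F')(-18, Function('X')(5, -5)), Mul(-485, z)) = Add(Mul(0, Add(1, -18, 0)), Mul(-485, -27)) = Add(Mul(0, -17), 13095) = Add(0, 13095) = 13095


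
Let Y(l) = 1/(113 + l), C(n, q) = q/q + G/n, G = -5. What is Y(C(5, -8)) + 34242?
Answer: 3869347/113 ≈ 34242.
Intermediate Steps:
C(n, q) = 1 - 5/n (C(n, q) = q/q - 5/n = 1 - 5/n)
Y(C(5, -8)) + 34242 = 1/(113 + (-5 + 5)/5) + 34242 = 1/(113 + (1/5)*0) + 34242 = 1/(113 + 0) + 34242 = 1/113 + 34242 = 3869347/113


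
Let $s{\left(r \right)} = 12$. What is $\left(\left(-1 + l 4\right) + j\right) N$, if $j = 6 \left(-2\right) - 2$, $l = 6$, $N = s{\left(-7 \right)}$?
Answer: $108$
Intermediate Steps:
$N = 12$
$j = -14$ ($j = -12 - 2 = -14$)
$\left(\left(-1 + l 4\right) + j\right) N = \left(\left(-1 + 6 \cdot 4\right) - 14\right) 12 = \left(\left(-1 + 24\right) - 14\right) 12 = \left(23 - 14\right) 12 = 9 \cdot 12 = 108$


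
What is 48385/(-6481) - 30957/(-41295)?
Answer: -599142086/89210965 ≈ -6.7160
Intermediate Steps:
48385/(-6481) - 30957/(-41295) = 48385*(-1/6481) - 30957*(-1/41295) = -48385/6481 + 10319/13765 = -599142086/89210965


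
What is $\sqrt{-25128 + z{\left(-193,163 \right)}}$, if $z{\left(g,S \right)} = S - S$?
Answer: $6 i \sqrt{698} \approx 158.52 i$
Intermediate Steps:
$z{\left(g,S \right)} = 0$
$\sqrt{-25128 + z{\left(-193,163 \right)}} = \sqrt{-25128 + 0} = \sqrt{-25128} = 6 i \sqrt{698}$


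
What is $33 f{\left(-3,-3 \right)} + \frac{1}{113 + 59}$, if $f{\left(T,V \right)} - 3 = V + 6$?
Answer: $\frac{34057}{172} \approx 198.01$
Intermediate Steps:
$f{\left(T,V \right)} = 9 + V$ ($f{\left(T,V \right)} = 3 + \left(V + 6\right) = 3 + \left(6 + V\right) = 9 + V$)
$33 f{\left(-3,-3 \right)} + \frac{1}{113 + 59} = 33 \left(9 - 3\right) + \frac{1}{113 + 59} = 33 \cdot 6 + \frac{1}{172} = 198 + \frac{1}{172} = \frac{34057}{172}$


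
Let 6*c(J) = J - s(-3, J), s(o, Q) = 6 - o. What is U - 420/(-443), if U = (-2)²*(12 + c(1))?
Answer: 57964/1329 ≈ 43.615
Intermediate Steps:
c(J) = -3/2 + J/6 (c(J) = (J - (6 - 1*(-3)))/6 = (J - (6 + 3))/6 = (J - 1*9)/6 = (J - 9)/6 = (-9 + J)/6 = -3/2 + J/6)
U = 128/3 (U = (-2)²*(12 + (-3/2 + (⅙)*1)) = 4*(12 + (-3/2 + ⅙)) = 4*(12 - 4/3) = 4*(32/3) = 128/3 ≈ 42.667)
U - 420/(-443) = 128/3 - 420/(-443) = 128/3 - 1/443*(-420) = 128/3 + 420/443 = 57964/1329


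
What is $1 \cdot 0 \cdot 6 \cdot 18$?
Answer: $0$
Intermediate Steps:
$1 \cdot 0 \cdot 6 \cdot 18 = 0 \cdot 108 = 0$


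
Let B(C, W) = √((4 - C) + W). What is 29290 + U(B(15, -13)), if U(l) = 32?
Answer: 29322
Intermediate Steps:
B(C, W) = √(4 + W - C)
29290 + U(B(15, -13)) = 29290 + 32 = 29322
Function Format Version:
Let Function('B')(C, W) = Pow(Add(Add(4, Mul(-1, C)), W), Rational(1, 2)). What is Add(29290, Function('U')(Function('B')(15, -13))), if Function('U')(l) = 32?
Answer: 29322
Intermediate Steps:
Function('B')(C, W) = Pow(Add(4, W, Mul(-1, C)), Rational(1, 2))
Add(29290, Function('U')(Function('B')(15, -13))) = Add(29290, 32) = 29322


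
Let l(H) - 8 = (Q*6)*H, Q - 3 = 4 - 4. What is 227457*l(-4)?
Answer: -14557248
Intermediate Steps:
Q = 3 (Q = 3 + (4 - 4) = 3 + 0 = 3)
l(H) = 8 + 18*H (l(H) = 8 + (3*6)*H = 8 + 18*H)
227457*l(-4) = 227457*(8 + 18*(-4)) = 227457*(8 - 72) = 227457*(-64) = -14557248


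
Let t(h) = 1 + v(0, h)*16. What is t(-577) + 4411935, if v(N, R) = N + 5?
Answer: 4412016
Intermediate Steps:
v(N, R) = 5 + N
t(h) = 81 (t(h) = 1 + (5 + 0)*16 = 1 + 5*16 = 1 + 80 = 81)
t(-577) + 4411935 = 81 + 4411935 = 4412016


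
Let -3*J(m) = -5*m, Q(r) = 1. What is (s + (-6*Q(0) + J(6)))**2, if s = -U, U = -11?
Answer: 225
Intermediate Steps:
J(m) = 5*m/3 (J(m) = -(-5)*m/3 = 5*m/3)
s = 11 (s = -1*(-11) = 11)
(s + (-6*Q(0) + J(6)))**2 = (11 + (-6*1 + (5/3)*6))**2 = (11 + (-6 + 10))**2 = (11 + 4)**2 = 15**2 = 225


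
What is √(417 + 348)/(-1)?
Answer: -3*√85 ≈ -27.659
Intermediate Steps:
√(417 + 348)/(-1) = √765*(-1) = (3*√85)*(-1) = -3*√85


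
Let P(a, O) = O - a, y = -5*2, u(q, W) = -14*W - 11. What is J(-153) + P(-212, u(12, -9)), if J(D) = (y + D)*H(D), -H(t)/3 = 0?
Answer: 327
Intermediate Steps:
H(t) = 0 (H(t) = -3*0 = 0)
u(q, W) = -11 - 14*W
y = -10
J(D) = 0 (J(D) = (-10 + D)*0 = 0)
J(-153) + P(-212, u(12, -9)) = 0 + ((-11 - 14*(-9)) - 1*(-212)) = 0 + ((-11 + 126) + 212) = 0 + (115 + 212) = 0 + 327 = 327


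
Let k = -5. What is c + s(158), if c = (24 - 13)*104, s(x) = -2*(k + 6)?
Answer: 1142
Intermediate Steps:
s(x) = -2 (s(x) = -2*(-5 + 6) = -2*1 = -2)
c = 1144 (c = 11*104 = 1144)
c + s(158) = 1144 - 2 = 1142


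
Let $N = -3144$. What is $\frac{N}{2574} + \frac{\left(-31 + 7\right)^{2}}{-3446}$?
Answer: $- \frac{1026404}{739167} \approx -1.3886$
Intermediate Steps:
$\frac{N}{2574} + \frac{\left(-31 + 7\right)^{2}}{-3446} = - \frac{3144}{2574} + \frac{\left(-31 + 7\right)^{2}}{-3446} = \left(-3144\right) \frac{1}{2574} + \left(-24\right)^{2} \left(- \frac{1}{3446}\right) = - \frac{524}{429} + 576 \left(- \frac{1}{3446}\right) = - \frac{524}{429} - \frac{288}{1723} = - \frac{1026404}{739167}$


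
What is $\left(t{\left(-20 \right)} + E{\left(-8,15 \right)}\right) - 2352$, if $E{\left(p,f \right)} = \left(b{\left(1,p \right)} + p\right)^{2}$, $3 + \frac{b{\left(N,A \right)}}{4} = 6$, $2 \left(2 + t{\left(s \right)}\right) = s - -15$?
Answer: $- \frac{4681}{2} \approx -2340.5$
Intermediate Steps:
$t{\left(s \right)} = \frac{11}{2} + \frac{s}{2}$ ($t{\left(s \right)} = -2 + \frac{s - -15}{2} = -2 + \frac{s + 15}{2} = -2 + \frac{15 + s}{2} = -2 + \left(\frac{15}{2} + \frac{s}{2}\right) = \frac{11}{2} + \frac{s}{2}$)
$b{\left(N,A \right)} = 12$ ($b{\left(N,A \right)} = -12 + 4 \cdot 6 = -12 + 24 = 12$)
$E{\left(p,f \right)} = \left(12 + p\right)^{2}$
$\left(t{\left(-20 \right)} + E{\left(-8,15 \right)}\right) - 2352 = \left(\left(\frac{11}{2} + \frac{1}{2} \left(-20\right)\right) + \left(12 - 8\right)^{2}\right) - 2352 = \left(\left(\frac{11}{2} - 10\right) + 4^{2}\right) - 2352 = \left(- \frac{9}{2} + 16\right) - 2352 = \frac{23}{2} - 2352 = - \frac{4681}{2}$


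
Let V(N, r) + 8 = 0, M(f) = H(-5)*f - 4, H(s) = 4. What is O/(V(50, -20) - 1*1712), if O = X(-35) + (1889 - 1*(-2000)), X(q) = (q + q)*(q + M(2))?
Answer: -6059/1720 ≈ -3.5227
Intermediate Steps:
M(f) = -4 + 4*f (M(f) = 4*f - 4 = -4 + 4*f)
X(q) = 2*q*(4 + q) (X(q) = (q + q)*(q + (-4 + 4*2)) = (2*q)*(q + (-4 + 8)) = (2*q)*(q + 4) = (2*q)*(4 + q) = 2*q*(4 + q))
V(N, r) = -8 (V(N, r) = -8 + 0 = -8)
O = 6059 (O = 2*(-35)*(4 - 35) + (1889 - 1*(-2000)) = 2*(-35)*(-31) + (1889 + 2000) = 2170 + 3889 = 6059)
O/(V(50, -20) - 1*1712) = 6059/(-8 - 1*1712) = 6059/(-8 - 1712) = 6059/(-1720) = 6059*(-1/1720) = -6059/1720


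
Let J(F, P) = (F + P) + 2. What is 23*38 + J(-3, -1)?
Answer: 872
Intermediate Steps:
J(F, P) = 2 + F + P
23*38 + J(-3, -1) = 23*38 + (2 - 3 - 1) = 874 - 2 = 872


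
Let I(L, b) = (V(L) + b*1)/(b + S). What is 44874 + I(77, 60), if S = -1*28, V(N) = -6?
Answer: 718011/16 ≈ 44876.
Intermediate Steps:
S = -28
I(L, b) = (-6 + b)/(-28 + b) (I(L, b) = (-6 + b*1)/(b - 28) = (-6 + b)/(-28 + b))
44874 + I(77, 60) = 44874 + (-6 + 60)/(-28 + 60) = 44874 + 54/32 = 44874 + (1/32)*54 = 44874 + 27/16 = 718011/16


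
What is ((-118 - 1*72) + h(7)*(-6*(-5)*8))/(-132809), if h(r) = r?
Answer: -1490/132809 ≈ -0.011219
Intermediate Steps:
((-118 - 1*72) + h(7)*(-6*(-5)*8))/(-132809) = ((-118 - 1*72) + 7*(-6*(-5)*8))/(-132809) = ((-118 - 72) + 7*(30*8))*(-1/132809) = (-190 + 7*240)*(-1/132809) = (-190 + 1680)*(-1/132809) = 1490*(-1/132809) = -1490/132809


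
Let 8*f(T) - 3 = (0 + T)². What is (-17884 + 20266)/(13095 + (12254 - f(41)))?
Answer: 1588/16759 ≈ 0.094755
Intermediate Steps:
f(T) = 3/8 + T²/8 (f(T) = 3/8 + (0 + T)²/8 = 3/8 + T²/8)
(-17884 + 20266)/(13095 + (12254 - f(41))) = (-17884 + 20266)/(13095 + (12254 - (3/8 + (⅛)*41²))) = 2382/(13095 + (12254 - (3/8 + (⅛)*1681))) = 2382/(13095 + (12254 - (3/8 + 1681/8))) = 2382/(13095 + (12254 - 1*421/2)) = 2382/(13095 + (12254 - 421/2)) = 2382/(13095 + 24087/2) = 2382/(50277/2) = 2382*(2/50277) = 1588/16759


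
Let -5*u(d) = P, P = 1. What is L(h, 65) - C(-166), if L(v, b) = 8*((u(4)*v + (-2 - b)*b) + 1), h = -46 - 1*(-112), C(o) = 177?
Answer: -175573/5 ≈ -35115.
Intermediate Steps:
h = 66 (h = -46 + 112 = 66)
u(d) = -⅕ (u(d) = -⅕*1 = -⅕)
L(v, b) = 8 - 8*v/5 + 8*b*(-2 - b) (L(v, b) = 8*((-v/5 + (-2 - b)*b) + 1) = 8*((-v/5 + b*(-2 - b)) + 1) = 8*(1 - v/5 + b*(-2 - b)) = 8 - 8*v/5 + 8*b*(-2 - b))
L(h, 65) - C(-166) = (8 - 16*65 - 8*65² - 8/5*66) - 1*177 = (8 - 1040 - 8*4225 - 528/5) - 177 = (8 - 1040 - 33800 - 528/5) - 177 = -174688/5 - 177 = -175573/5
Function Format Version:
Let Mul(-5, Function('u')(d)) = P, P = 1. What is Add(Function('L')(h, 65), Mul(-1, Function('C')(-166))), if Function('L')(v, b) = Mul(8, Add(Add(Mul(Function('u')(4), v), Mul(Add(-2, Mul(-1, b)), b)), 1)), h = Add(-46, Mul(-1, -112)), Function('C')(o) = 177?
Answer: Rational(-175573, 5) ≈ -35115.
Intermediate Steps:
h = 66 (h = Add(-46, 112) = 66)
Function('u')(d) = Rational(-1, 5) (Function('u')(d) = Mul(Rational(-1, 5), 1) = Rational(-1, 5))
Function('L')(v, b) = Add(8, Mul(Rational(-8, 5), v), Mul(8, b, Add(-2, Mul(-1, b)))) (Function('L')(v, b) = Mul(8, Add(Add(Mul(Rational(-1, 5), v), Mul(Add(-2, Mul(-1, b)), b)), 1)) = Mul(8, Add(Add(Mul(Rational(-1, 5), v), Mul(b, Add(-2, Mul(-1, b)))), 1)) = Mul(8, Add(1, Mul(Rational(-1, 5), v), Mul(b, Add(-2, Mul(-1, b))))) = Add(8, Mul(Rational(-8, 5), v), Mul(8, b, Add(-2, Mul(-1, b)))))
Add(Function('L')(h, 65), Mul(-1, Function('C')(-166))) = Add(Add(8, Mul(-16, 65), Mul(-8, Pow(65, 2)), Mul(Rational(-8, 5), 66)), Mul(-1, 177)) = Add(Add(8, -1040, Mul(-8, 4225), Rational(-528, 5)), -177) = Add(Add(8, -1040, -33800, Rational(-528, 5)), -177) = Add(Rational(-174688, 5), -177) = Rational(-175573, 5)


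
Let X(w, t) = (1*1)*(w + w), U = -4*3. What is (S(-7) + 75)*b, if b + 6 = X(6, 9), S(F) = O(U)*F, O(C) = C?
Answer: 954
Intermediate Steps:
U = -12
S(F) = -12*F
X(w, t) = 2*w (X(w, t) = 1*(2*w) = 2*w)
b = 6 (b = -6 + 2*6 = -6 + 12 = 6)
(S(-7) + 75)*b = (-12*(-7) + 75)*6 = (84 + 75)*6 = 159*6 = 954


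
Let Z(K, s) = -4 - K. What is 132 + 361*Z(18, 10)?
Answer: -7810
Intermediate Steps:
132 + 361*Z(18, 10) = 132 + 361*(-4 - 1*18) = 132 + 361*(-4 - 18) = 132 + 361*(-22) = 132 - 7942 = -7810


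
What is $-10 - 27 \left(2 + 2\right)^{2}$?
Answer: $-442$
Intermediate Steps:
$-10 - 27 \left(2 + 2\right)^{2} = -10 - 27 \cdot 4^{2} = -10 - 432 = -442$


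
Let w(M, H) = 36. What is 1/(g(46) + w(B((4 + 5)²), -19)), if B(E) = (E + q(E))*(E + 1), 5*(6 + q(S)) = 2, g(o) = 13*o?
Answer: 1/634 ≈ 0.0015773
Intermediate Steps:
q(S) = -28/5 (q(S) = -6 + (⅕)*2 = -6 + ⅖ = -28/5)
B(E) = (1 + E)*(-28/5 + E) (B(E) = (E - 28/5)*(E + 1) = (-28/5 + E)*(1 + E) = (1 + E)*(-28/5 + E))
1/(g(46) + w(B((4 + 5)²), -19)) = 1/(13*46 + 36) = 1/(598 + 36) = 1/634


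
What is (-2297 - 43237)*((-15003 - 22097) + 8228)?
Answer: 1314657648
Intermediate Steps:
(-2297 - 43237)*((-15003 - 22097) + 8228) = -45534*(-37100 + 8228) = -45534*(-28872) = 1314657648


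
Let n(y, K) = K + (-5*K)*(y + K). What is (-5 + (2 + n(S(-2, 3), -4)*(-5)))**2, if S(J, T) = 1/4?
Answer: 153664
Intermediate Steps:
S(J, T) = 1/4
n(y, K) = K - 5*K*(K + y) (n(y, K) = K + (-5*K)*(K + y) = K - 5*K*(K + y))
(-5 + (2 + n(S(-2, 3), -4)*(-5)))**2 = (-5 + (2 - 4*(1 - 5*(-4) - 5*1/4)*(-5)))**2 = (-5 + (2 - 4*(1 + 20 - 5/4)*(-5)))**2 = (-5 + (2 - 4*79/4*(-5)))**2 = (-5 + (2 - 79*(-5)))**2 = (-5 + (2 + 395))**2 = (-5 + 397)**2 = 392**2 = 153664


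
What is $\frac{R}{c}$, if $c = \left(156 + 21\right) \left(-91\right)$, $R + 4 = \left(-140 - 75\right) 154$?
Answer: $\frac{11038}{5369} \approx 2.0559$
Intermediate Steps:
$R = -33114$ ($R = -4 + \left(-140 - 75\right) 154 = -4 - 33110 = -33114$)
$c = -16107$ ($c = 177 \left(-91\right) = -16107$)
$\frac{R}{c} = - \frac{33114}{-16107} = \left(-33114\right) \left(- \frac{1}{16107}\right) = \frac{11038}{5369}$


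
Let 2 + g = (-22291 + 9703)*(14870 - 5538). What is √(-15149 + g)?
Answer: 19*I*√325447 ≈ 10839.0*I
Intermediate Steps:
g = -117471218 (g = -2 + (-22291 + 9703)*(14870 - 5538) = -2 - 12588*9332 = -2 - 117471216 = -117471218)
√(-15149 + g) = √(-15149 - 117471218) = √(-117486367) = 19*I*√325447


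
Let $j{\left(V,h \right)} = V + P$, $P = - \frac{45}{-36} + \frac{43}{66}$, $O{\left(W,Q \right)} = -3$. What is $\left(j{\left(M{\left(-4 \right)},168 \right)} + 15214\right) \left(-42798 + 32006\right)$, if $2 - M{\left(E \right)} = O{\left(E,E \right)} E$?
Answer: $- \frac{5415368942}{33} \approx -1.641 \cdot 10^{8}$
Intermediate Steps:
$M{\left(E \right)} = 2 + 3 E$ ($M{\left(E \right)} = 2 - - 3 E = 2 + 3 E$)
$P = \frac{251}{132}$ ($P = \left(-45\right) \left(- \frac{1}{36}\right) + 43 \cdot \frac{1}{66} = \frac{5}{4} + \frac{43}{66} = \frac{251}{132} \approx 1.9015$)
$j{\left(V,h \right)} = \frac{251}{132} + V$ ($j{\left(V,h \right)} = V + \frac{251}{132} = \frac{251}{132} + V$)
$\left(j{\left(M{\left(-4 \right)},168 \right)} + 15214\right) \left(-42798 + 32006\right) = \left(\left(\frac{251}{132} + \left(2 + 3 \left(-4\right)\right)\right) + 15214\right) \left(-42798 + 32006\right) = \left(\left(\frac{251}{132} + \left(2 - 12\right)\right) + 15214\right) \left(-10792\right) = \left(\left(\frac{251}{132} - 10\right) + 15214\right) \left(-10792\right) = \left(- \frac{1069}{132} + 15214\right) \left(-10792\right) = \frac{2007179}{132} \left(-10792\right) = - \frac{5415368942}{33}$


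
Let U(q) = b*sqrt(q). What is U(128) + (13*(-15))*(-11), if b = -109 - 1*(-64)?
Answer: 2145 - 360*sqrt(2) ≈ 1635.9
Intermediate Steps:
b = -45 (b = -109 + 64 = -45)
U(q) = -45*sqrt(q)
U(128) + (13*(-15))*(-11) = -360*sqrt(2) + (13*(-15))*(-11) = -360*sqrt(2) - 195*(-11) = -360*sqrt(2) + 2145 = 2145 - 360*sqrt(2)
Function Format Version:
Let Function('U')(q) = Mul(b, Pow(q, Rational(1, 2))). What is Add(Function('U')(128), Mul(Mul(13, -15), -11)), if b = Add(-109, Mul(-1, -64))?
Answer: Add(2145, Mul(-360, Pow(2, Rational(1, 2)))) ≈ 1635.9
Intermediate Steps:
b = -45 (b = Add(-109, 64) = -45)
Function('U')(q) = Mul(-45, Pow(q, Rational(1, 2)))
Add(Function('U')(128), Mul(Mul(13, -15), -11)) = Add(Mul(-45, Pow(128, Rational(1, 2))), Mul(Mul(13, -15), -11)) = Add(Mul(-45, Mul(8, Pow(2, Rational(1, 2)))), Mul(-195, -11)) = Add(Mul(-360, Pow(2, Rational(1, 2))), 2145) = Add(2145, Mul(-360, Pow(2, Rational(1, 2))))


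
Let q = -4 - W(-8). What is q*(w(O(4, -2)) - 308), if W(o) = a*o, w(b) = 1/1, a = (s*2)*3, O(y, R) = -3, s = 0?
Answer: 1228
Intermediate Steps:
a = 0 (a = (0*2)*3 = 0*3 = 0)
w(b) = 1
W(o) = 0 (W(o) = 0*o = 0)
q = -4 (q = -4 - 1*0 = -4 + 0 = -4)
q*(w(O(4, -2)) - 308) = -4*(1 - 308) = -4*(-307) = 1228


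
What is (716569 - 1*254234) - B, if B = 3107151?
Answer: -2644816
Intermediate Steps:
(716569 - 1*254234) - B = (716569 - 1*254234) - 1*3107151 = (716569 - 254234) - 3107151 = 462335 - 3107151 = -2644816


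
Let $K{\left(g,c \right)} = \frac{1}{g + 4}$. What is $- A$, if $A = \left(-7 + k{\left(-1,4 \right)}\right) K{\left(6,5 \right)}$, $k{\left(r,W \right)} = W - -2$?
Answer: $\frac{1}{10} \approx 0.1$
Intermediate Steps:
$K{\left(g,c \right)} = \frac{1}{4 + g}$
$k{\left(r,W \right)} = 2 + W$ ($k{\left(r,W \right)} = W + 2 = 2 + W$)
$A = - \frac{1}{10}$ ($A = \frac{-7 + \left(2 + 4\right)}{4 + 6} = \frac{-7 + 6}{10} = \left(-1\right) \frac{1}{10} = - \frac{1}{10} \approx -0.1$)
$- A = \left(-1\right) \left(- \frac{1}{10}\right) = \frac{1}{10}$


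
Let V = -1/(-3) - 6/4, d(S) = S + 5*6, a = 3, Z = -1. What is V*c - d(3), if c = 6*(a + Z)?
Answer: -47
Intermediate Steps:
d(S) = 30 + S (d(S) = S + 30 = 30 + S)
c = 12 (c = 6*(3 - 1) = 6*2 = 12)
V = -7/6 (V = -1*(-⅓) - 6*¼ = ⅓ - 3/2 = -7/6 ≈ -1.1667)
V*c - d(3) = -7/6*12 - (30 + 3) = -14 - 1*33 = -14 - 33 = -47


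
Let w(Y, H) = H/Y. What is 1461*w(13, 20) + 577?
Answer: 36721/13 ≈ 2824.7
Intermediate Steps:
1461*w(13, 20) + 577 = 1461*(20/13) + 577 = 29220/13 + 577 = 36721/13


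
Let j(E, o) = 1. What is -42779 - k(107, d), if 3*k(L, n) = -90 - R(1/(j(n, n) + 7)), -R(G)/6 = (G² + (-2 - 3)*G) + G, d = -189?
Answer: -1367937/32 ≈ -42748.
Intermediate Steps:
R(G) = -6*G² + 24*G (R(G) = -6*((G² + (-2 - 3)*G) + G) = -6*((G² - 5*G) + G) = -6*(G² - 4*G) = -6*G² + 24*G)
k(L, n) = -991/32 (k(L, n) = (-90 - 6*(4 - 1/(1 + 7))/(1 + 7))/3 = (-90 - 6*(4 - 1/8)/8)/3 = (-90 - 6*(4 - 1*⅛)/8)/3 = (-90 - 6*(4 - ⅛)/8)/3 = (-90 - 6*31/(8*8))/3 = (-90 - 1*93/32)/3 = (-90 - 93/32)/3 = (⅓)*(-2973/32) = -991/32)
-42779 - k(107, d) = -42779 - 1*(-991/32) = -42779 + 991/32 = -1367937/32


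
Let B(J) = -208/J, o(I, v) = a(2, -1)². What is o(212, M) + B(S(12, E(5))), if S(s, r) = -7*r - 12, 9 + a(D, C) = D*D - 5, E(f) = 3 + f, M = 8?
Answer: 1752/17 ≈ 103.06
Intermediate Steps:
a(D, C) = -14 + D² (a(D, C) = -9 + (D*D - 5) = -9 + (D² - 5) = -9 + (-5 + D²) = -14 + D²)
o(I, v) = 100 (o(I, v) = (-14 + 2²)² = (-14 + 4)² = (-10)² = 100)
S(s, r) = -12 - 7*r
o(212, M) + B(S(12, E(5))) = 100 - 208/(-12 - 7*(3 + 5)) = 100 - 208/(-12 - 7*8) = 100 - 208/(-12 - 56) = 100 - 208/(-68) = 100 - 208*(-1/68) = 100 + 52/17 = 1752/17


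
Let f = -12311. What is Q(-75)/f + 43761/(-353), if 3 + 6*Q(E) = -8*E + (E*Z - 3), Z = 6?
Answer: -538750143/4345783 ≈ -123.97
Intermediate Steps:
Q(E) = -1 - E/3 (Q(E) = -½ + (-8*E + (E*6 - 3))/6 = -½ + (-8*E + (6*E - 3))/6 = -½ + (-8*E + (-3 + 6*E))/6 = -½ + (-3 - 2*E)/6 = -½ + (-½ - E/3) = -1 - E/3)
Q(-75)/f + 43761/(-353) = (-1 - ⅓*(-75))/(-12311) + 43761/(-353) = (-1 + 25)*(-1/12311) + 43761*(-1/353) = 24*(-1/12311) - 43761/353 = -24/12311 - 43761/353 = -538750143/4345783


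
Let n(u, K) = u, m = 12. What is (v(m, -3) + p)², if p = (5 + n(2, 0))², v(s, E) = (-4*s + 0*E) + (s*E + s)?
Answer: 529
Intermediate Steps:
v(s, E) = -3*s + E*s (v(s, E) = (-4*s + 0) + (E*s + s) = -4*s + (s + E*s) = -3*s + E*s)
p = 49 (p = (5 + 2)² = 7² = 49)
(v(m, -3) + p)² = (12*(-3 - 3) + 49)² = (12*(-6) + 49)² = (-72 + 49)² = (-23)² = 529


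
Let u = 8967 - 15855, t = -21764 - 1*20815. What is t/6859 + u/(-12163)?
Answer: -24770715/4390843 ≈ -5.6414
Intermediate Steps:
t = -42579 (t = -21764 - 20815 = -42579)
u = -6888
t/6859 + u/(-12163) = -42579/6859 - 6888/(-12163) = -42579*1/6859 - 6888*(-1/12163) = -2241/361 + 6888/12163 = -24770715/4390843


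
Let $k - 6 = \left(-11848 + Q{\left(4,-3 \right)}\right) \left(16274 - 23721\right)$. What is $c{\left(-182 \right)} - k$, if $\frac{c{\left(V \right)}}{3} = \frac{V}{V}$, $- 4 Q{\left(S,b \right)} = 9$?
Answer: $- \frac{352995259}{4} \approx -8.8249 \cdot 10^{7}$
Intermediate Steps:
$Q{\left(S,b \right)} = - \frac{9}{4}$ ($Q{\left(S,b \right)} = \left(- \frac{1}{4}\right) 9 = - \frac{9}{4}$)
$c{\left(V \right)} = 3$ ($c{\left(V \right)} = 3 \frac{V}{V} = 3 \cdot 1 = 3$)
$k = \frac{352995271}{4}$ ($k = 6 + \left(-11848 - \frac{9}{4}\right) \left(16274 - 23721\right) = 6 - - \frac{352995247}{4} = 6 + \frac{352995247}{4} = \frac{352995271}{4} \approx 8.8249 \cdot 10^{7}$)
$c{\left(-182 \right)} - k = 3 - \frac{352995271}{4} = - \frac{352995259}{4}$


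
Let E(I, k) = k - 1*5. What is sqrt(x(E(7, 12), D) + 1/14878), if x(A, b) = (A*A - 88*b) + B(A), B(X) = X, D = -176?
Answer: sqrt(3440740331774)/14878 ≈ 124.68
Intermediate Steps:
E(I, k) = -5 + k (E(I, k) = k - 5 = -5 + k)
x(A, b) = A + A**2 - 88*b (x(A, b) = (A*A - 88*b) + A = (A**2 - 88*b) + A = A + A**2 - 88*b)
sqrt(x(E(7, 12), D) + 1/14878) = sqrt(((-5 + 12) + (-5 + 12)**2 - 88*(-176)) + 1/14878) = sqrt((7 + 7**2 + 15488) + 1/14878) = sqrt((7 + 49 + 15488) + 1/14878) = sqrt(15544 + 1/14878) = sqrt(231263633/14878) = sqrt(3440740331774)/14878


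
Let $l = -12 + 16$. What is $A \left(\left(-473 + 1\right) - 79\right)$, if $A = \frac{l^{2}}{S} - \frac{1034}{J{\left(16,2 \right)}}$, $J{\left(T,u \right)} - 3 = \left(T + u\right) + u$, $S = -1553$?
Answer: $\frac{884999670}{35719} \approx 24777.0$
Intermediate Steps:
$J{\left(T,u \right)} = 3 + T + 2 u$ ($J{\left(T,u \right)} = 3 + \left(\left(T + u\right) + u\right) = 3 + \left(T + 2 u\right) = 3 + T + 2 u$)
$l = 4$
$A = - \frac{1606170}{35719}$ ($A = \frac{4^{2}}{-1553} - \frac{1034}{3 + 16 + 2 \cdot 2} = 16 \left(- \frac{1}{1553}\right) - \frac{1034}{3 + 16 + 4} = - \frac{16}{1553} - \frac{1034}{23} = - \frac{1606170}{35719} \approx -44.967$)
$A \left(\left(-473 + 1\right) - 79\right) = - \frac{1606170 \left(\left(-473 + 1\right) - 79\right)}{35719} = - \frac{1606170 \left(-472 - 79\right)}{35719} = \left(- \frac{1606170}{35719}\right) \left(-551\right) = \frac{884999670}{35719}$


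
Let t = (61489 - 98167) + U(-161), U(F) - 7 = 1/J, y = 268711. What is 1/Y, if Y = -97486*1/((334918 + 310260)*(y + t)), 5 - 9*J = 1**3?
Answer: -299417109541/194972 ≈ -1.5357e+6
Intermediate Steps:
J = 4/9 (J = 5/9 - 1/9*1**3 = 5/9 - 1/9*1 = 5/9 - 1/9 = 4/9 ≈ 0.44444)
U(F) = 37/4 (U(F) = 7 + 1/(4/9) = 7 + 9/4 = 37/4)
t = -146675/4 (t = (61489 - 98167) + 37/4 = -36678 + 37/4 = -146675/4 ≈ -36669.)
Y = -194972/299417109541 (Y = -97486*1/((268711 - 146675/4)*(334918 + 310260)) = -97486/(645178*(928169/4)) = -97486/299417109541/2 = -97486*2/299417109541 = -194972/299417109541 ≈ -6.5117e-7)
1/Y = 1/(-194972/299417109541) = -299417109541/194972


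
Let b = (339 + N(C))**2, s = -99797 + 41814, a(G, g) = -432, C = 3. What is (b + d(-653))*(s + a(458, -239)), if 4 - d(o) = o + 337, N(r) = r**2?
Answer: -7092982960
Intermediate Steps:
s = -57983
d(o) = -333 - o (d(o) = 4 - (o + 337) = 4 - (337 + o) = 4 + (-337 - o) = -333 - o)
b = 121104 (b = (339 + 3**2)**2 = (339 + 9)**2 = 348**2 = 121104)
(b + d(-653))*(s + a(458, -239)) = (121104 + (-333 - 1*(-653)))*(-57983 - 432) = (121104 + (-333 + 653))*(-58415) = (121104 + 320)*(-58415) = 121424*(-58415) = -7092982960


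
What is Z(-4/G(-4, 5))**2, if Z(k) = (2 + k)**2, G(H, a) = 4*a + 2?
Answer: 160000/14641 ≈ 10.928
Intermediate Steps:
G(H, a) = 2 + 4*a
Z(-4/G(-4, 5))**2 = ((2 - 4/(2 + 4*5))**2)**2 = ((2 - 4/(2 + 20))**2)**2 = ((2 - 4/22)**2)**2 = ((2 - 4*1/22)**2)**2 = ((2 - 2/11)**2)**2 = ((20/11)**2)**2 = (400/121)**2 = 160000/14641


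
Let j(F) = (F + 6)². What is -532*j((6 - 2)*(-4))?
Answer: -53200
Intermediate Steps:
j(F) = (6 + F)²
-532*j((6 - 2)*(-4)) = -532*(6 + (6 - 2)*(-4))² = -532*(6 + 4*(-4))² = -532*(6 - 16)² = -532*(-10)² = -532*100 = -53200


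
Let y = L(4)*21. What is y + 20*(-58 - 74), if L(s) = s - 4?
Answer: -2640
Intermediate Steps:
L(s) = -4 + s
y = 0 (y = (-4 + 4)*21 = 0*21 = 0)
y + 20*(-58 - 74) = 0 + 20*(-58 - 74) = 0 + 20*(-132) = 0 - 2640 = -2640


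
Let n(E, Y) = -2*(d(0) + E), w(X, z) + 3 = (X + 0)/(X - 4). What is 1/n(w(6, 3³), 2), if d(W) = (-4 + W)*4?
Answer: 1/32 ≈ 0.031250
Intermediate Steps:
d(W) = -16 + 4*W
w(X, z) = -3 + X/(-4 + X) (w(X, z) = -3 + (X + 0)/(X - 4) = -3 + X/(-4 + X))
n(E, Y) = 32 - 2*E (n(E, Y) = -2*((-16 + 4*0) + E) = -2*((-16 + 0) + E) = -2*(-16 + E) = 32 - 2*E)
1/n(w(6, 3³), 2) = 1/(32 - 4*(6 - 1*6)/(-4 + 6)) = 1/(32 - 4*(6 - 6)/2) = 1/(32 - 4*0/2) = 1/(32 - 2*0) = 1/(32 + 0) = 1/32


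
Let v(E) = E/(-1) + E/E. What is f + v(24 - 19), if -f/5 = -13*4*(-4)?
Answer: -1044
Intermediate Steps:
v(E) = 1 - E (v(E) = E*(-1) + 1 = -E + 1 = 1 - E)
f = -1040 (f = -5*(-13*4)*(-4) = -(-260)*(-4) = -5*208 = -1040)
f + v(24 - 19) = -1040 + (1 - (24 - 19)) = -1040 + (1 - 1*5) = -1040 + (1 - 5) = -1040 - 4 = -1044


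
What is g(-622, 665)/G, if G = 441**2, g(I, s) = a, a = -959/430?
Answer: -137/11946690 ≈ -1.1468e-5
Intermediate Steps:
a = -959/430 (a = -959*1/430 = -959/430 ≈ -2.2302)
g(I, s) = -959/430
G = 194481
g(-622, 665)/G = -959/430/194481 = -959/430*1/194481 = -137/11946690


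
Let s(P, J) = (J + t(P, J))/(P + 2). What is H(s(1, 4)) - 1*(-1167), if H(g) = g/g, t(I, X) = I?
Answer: 1168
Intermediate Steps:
s(P, J) = (J + P)/(2 + P) (s(P, J) = (J + P)/(P + 2) = (J + P)/(2 + P))
H(g) = 1
H(s(1, 4)) - 1*(-1167) = 1 - 1*(-1167) = 1 + 1167 = 1168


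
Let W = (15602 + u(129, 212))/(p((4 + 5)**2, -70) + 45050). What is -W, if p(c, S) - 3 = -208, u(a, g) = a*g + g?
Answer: -43162/44845 ≈ -0.96247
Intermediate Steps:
u(a, g) = g + a*g
p(c, S) = -205 (p(c, S) = 3 - 208 = -205)
W = 43162/44845 (W = (15602 + 212*(1 + 129))/(-205 + 45050) = (15602 + 212*130)/44845 = (15602 + 27560)*(1/44845) = 43162*(1/44845) = 43162/44845 ≈ 0.96247)
-W = -1*43162/44845 = -43162/44845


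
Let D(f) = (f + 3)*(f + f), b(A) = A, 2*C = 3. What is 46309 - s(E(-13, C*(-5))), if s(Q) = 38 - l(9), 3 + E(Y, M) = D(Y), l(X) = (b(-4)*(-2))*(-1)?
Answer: 46263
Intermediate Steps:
C = 3/2 (C = (1/2)*3 = 3/2 ≈ 1.5000)
l(X) = -8 (l(X) = -4*(-2)*(-1) = 8*(-1) = -8)
D(f) = 2*f*(3 + f) (D(f) = (3 + f)*(2*f) = 2*f*(3 + f))
E(Y, M) = -3 + 2*Y*(3 + Y)
s(Q) = 46 (s(Q) = 38 - 1*(-8) = 38 + 8 = 46)
46309 - s(E(-13, C*(-5))) = 46309 - 1*46 = 46309 - 46 = 46263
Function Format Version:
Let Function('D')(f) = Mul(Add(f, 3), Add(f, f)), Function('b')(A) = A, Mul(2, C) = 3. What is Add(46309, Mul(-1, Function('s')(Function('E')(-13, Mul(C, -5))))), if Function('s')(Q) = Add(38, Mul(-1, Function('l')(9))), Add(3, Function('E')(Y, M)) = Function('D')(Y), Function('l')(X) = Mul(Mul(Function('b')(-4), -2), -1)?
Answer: 46263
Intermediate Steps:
C = Rational(3, 2) (C = Mul(Rational(1, 2), 3) = Rational(3, 2) ≈ 1.5000)
Function('l')(X) = -8 (Function('l')(X) = Mul(Mul(-4, -2), -1) = Mul(8, -1) = -8)
Function('D')(f) = Mul(2, f, Add(3, f)) (Function('D')(f) = Mul(Add(3, f), Mul(2, f)) = Mul(2, f, Add(3, f)))
Function('E')(Y, M) = Add(-3, Mul(2, Y, Add(3, Y)))
Function('s')(Q) = 46 (Function('s')(Q) = Add(38, Mul(-1, -8)) = Add(38, 8) = 46)
Add(46309, Mul(-1, Function('s')(Function('E')(-13, Mul(C, -5))))) = Add(46309, Mul(-1, 46)) = Add(46309, -46) = 46263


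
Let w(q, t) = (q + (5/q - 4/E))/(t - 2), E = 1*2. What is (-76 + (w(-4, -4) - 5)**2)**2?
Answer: 1259895025/331776 ≈ 3797.4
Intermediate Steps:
E = 2
w(q, t) = (-2 + q + 5/q)/(-2 + t) (w(q, t) = (q + (5/q - 4/2))/(t - 2) = (q + (5/q - 4*1/2))/(-2 + t) = (q + (5/q - 2))/(-2 + t) = (q + (-2 + 5/q))/(-2 + t) = (-2 + q + 5/q)/(-2 + t))
(-76 + (w(-4, -4) - 5)**2)**2 = (-76 + ((5 + (-4)**2 - 2*(-4))/((-4)*(-2 - 4)) - 5)**2)**2 = (-76 + (-1/4*(5 + 16 + 8)/(-6) - 5)**2)**2 = (-76 + (-1/4*(-1/6)*29 - 5)**2)**2 = (-76 + (29/24 - 5)**2)**2 = (-76 + (-91/24)**2)**2 = (-76 + 8281/576)**2 = (-35495/576)**2 = 1259895025/331776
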